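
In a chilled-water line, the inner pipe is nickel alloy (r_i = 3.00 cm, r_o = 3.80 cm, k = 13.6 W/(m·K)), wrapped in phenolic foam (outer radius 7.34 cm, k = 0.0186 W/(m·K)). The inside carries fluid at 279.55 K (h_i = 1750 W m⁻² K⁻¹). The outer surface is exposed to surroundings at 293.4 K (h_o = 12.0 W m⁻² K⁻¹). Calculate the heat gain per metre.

Q' = 2.38 W/m

Series thermal resistances, inner to outer:
  R'_conv,in = 1/(2πr h) = 1/(2π·0.0300·1750) = 0.003032 m·K/W
  R'_nickel alloy = ln(0.0380/0.0300)/(2πk) = 0.2364/(2π·13.6) = 0.002766 m·K/W
  R'_phenolic foam = ln(0.0734/0.0380)/(2πk) = 0.6583/(2π·0.0186) = 5.633 m·K/W
  R'_conv,out = 1/(2πr h) = 1/(2π·0.0734·12.0) = 0.1807 m·K/W
ΣR = 0.003032 + 0.002766 + 5.633 + 0.1807 = 5.819 m·K/W
Q' = ΔT/ΣR = (279.55 K − 293.4 K)/5.819 = -2.38 W/m
(Negative Q' ⇒ heat flows inward; heat gain = 2.38 W/m.)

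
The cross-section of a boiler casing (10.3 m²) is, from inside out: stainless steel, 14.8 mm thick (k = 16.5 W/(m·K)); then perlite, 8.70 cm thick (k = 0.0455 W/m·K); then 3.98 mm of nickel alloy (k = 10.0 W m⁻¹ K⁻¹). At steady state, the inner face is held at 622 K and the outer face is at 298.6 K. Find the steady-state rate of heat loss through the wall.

Q = 1740 W

Treat each layer as a resistance in series:
  R_stainless steel = L/(kA) = 0.0148/(16.5·10.3) = 8.708×10^-5 K/W
  R_perlite = L/(kA) = 0.0870/(0.0455·10.3) = 0.1856 K/W
  R_nickel alloy = L/(kA) = 0.00398/(10.0·10.3) = 3.864×10^-5 K/W
ΣR = 8.708×10^-5 + 0.1856 + 3.864×10^-5 = 0.1857 K/W
Q = ΔT/ΣR = (622 K − 298.6 K)/0.1857 = 1740 W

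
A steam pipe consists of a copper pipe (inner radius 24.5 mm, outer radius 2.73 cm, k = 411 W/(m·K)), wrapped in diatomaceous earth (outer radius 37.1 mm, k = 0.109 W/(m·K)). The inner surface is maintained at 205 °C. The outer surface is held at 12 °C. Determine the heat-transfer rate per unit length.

Q' = 431 W/m

Treat each layer as a resistance in series:
  R'_copper = ln(0.0273/0.0245)/(2πk) = 0.1082/(2π·411) = 4.190×10^-5 m·K/W
  R'_diatomaceous earth = ln(0.0371/0.0273)/(2πk) = 0.3067/(2π·0.109) = 0.4479 m·K/W
ΣR = 4.190×10^-5 + 0.4479 = 0.4479 m·K/W
Q' = ΔT/ΣR = (205 °C − 12 °C)/0.4479 = 431 W/m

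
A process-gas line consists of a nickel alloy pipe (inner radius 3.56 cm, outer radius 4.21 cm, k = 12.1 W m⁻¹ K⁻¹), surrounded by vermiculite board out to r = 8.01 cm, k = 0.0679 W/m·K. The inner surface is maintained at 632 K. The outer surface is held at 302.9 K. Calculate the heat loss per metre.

Q' = 218 W/m

Series thermal resistances, inner to outer:
  R'_nickel alloy = ln(0.0421/0.0356)/(2πk) = 0.1677/(2π·12.1) = 0.002206 m·K/W
  R'_vermiculite board = ln(0.0801/0.0421)/(2πk) = 0.6432/(2π·0.0679) = 1.508 m·K/W
ΣR = 0.002206 + 1.508 = 1.510 m·K/W
Q' = ΔT/ΣR = (632 K − 302.9 K)/1.510 = 218 W/m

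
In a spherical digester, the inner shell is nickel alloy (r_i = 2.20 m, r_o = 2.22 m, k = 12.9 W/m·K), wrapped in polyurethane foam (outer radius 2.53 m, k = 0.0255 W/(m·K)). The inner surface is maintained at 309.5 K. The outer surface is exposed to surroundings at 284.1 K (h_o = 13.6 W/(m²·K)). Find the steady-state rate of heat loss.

Q = 147 W

Series thermal resistances, inner to outer:
  R_nickel alloy = (1/2.20 − 1/2.22)/(4πk) = 0.004095/(4π·12.9) = 2.526×10^-5 K/W
  R_polyurethane foam = (1/2.22 − 1/2.53)/(4πk) = 0.05519/(4π·0.0255) = 0.1722 K/W
  R_conv,out = 1/(4πr²h) = 1/(4π·2.53²·13.6) = 9.141×10^-4 K/W
ΣR = 2.526×10^-5 + 0.1722 + 9.141×10^-4 = 0.1731 K/W
Q = ΔT/ΣR = (309.5 K − 284.1 K)/0.1731 = 147 W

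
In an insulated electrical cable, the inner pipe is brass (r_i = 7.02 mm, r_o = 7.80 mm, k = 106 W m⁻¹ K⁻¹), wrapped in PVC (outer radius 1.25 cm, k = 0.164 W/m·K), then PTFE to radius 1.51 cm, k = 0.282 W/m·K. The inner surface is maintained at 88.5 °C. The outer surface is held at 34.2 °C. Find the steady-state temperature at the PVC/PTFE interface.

Treat each layer as a resistance in series:
  R'_brass = ln(0.00780/0.00702)/(2πk) = 0.1054/(2π·106) = 1.582×10^-4 m·K/W
  R'_PVC = ln(0.0125/0.00780)/(2πk) = 0.4716/(2π·0.164) = 0.4577 m·K/W
  R'_PTFE = ln(0.0151/0.0125)/(2πk) = 0.1890/(2π·0.282) = 0.1066 m·K/W
ΣR = 1.582×10^-4 + 0.4577 + 0.1066 = 0.5645 m·K/W
Q' = ΔT/ΣR = (88.5 °C − 34.2 °C)/0.5645 = 96.19 W/m
From the inner boundary to the PVC/PTFE interface, ΣR_partial = 0.4579 m·K/W.
T_interface = T_in − Q'·ΣR_partial = 88.5 °C − (96.19)(0.4579) = 44.5 °C

T = 44.5 °C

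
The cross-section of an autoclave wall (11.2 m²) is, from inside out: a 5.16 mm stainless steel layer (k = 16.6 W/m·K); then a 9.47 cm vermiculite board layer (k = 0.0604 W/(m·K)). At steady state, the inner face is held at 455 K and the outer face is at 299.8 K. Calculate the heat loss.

Resistance network (inner→outer):
  R_stainless steel = L/(kA) = 0.00516/(16.6·11.2) = 2.775×10^-5 K/W
  R_vermiculite board = L/(kA) = 0.0947/(0.0604·11.2) = 0.1400 K/W
ΣR = 2.775×10^-5 + 0.1400 = 0.1400 K/W
Q = ΔT/ΣR = (455 K − 299.8 K)/0.1400 = 1110 W

Q = 1110 W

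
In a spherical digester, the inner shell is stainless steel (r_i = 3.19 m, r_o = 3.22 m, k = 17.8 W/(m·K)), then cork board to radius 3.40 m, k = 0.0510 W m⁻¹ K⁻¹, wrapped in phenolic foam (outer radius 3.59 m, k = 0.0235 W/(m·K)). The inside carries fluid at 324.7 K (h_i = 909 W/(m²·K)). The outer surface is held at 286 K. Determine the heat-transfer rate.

Resistance network (inner→outer):
  R_conv,in = 1/(4πr²h) = 1/(4π·3.19²·909) = 8.603×10^-6 K/W
  R_stainless steel = (1/3.19 − 1/3.22)/(4πk) = 0.002921/(4π·17.8) = 1.306×10^-5 K/W
  R_cork board = (1/3.22 − 1/3.40)/(4πk) = 0.01644/(4π·0.0510) = 0.02565 K/W
  R_phenolic foam = (1/3.40 − 1/3.59)/(4πk) = 0.01557/(4π·0.0235) = 0.05271 K/W
ΣR = 8.603×10^-6 + 1.306×10^-5 + 0.02565 + 0.05271 = 0.07838 K/W
Q = ΔT/ΣR = (324.7 K − 286 K)/0.07838 = 494 W

Q = 494 W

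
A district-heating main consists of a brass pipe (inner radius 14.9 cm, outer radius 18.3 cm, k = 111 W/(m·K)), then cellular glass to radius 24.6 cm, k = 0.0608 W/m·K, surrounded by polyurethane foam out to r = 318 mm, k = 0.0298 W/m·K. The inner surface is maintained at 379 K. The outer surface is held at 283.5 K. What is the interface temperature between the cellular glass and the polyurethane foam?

T = 344.5 K

Resistance network (inner→outer):
  R'_brass = ln(0.183/0.149)/(2πk) = 0.2055/(2π·111) = 2.947×10^-4 m·K/W
  R'_cellular glass = ln(0.246/0.183)/(2πk) = 0.2958/(2π·0.0608) = 0.7744 m·K/W
  R'_polyurethane foam = ln(0.318/0.246)/(2πk) = 0.2567/(2π·0.0298) = 1.371 m·K/W
ΣR = 2.947×10^-4 + 0.7744 + 1.371 = 2.146 m·K/W
Q' = ΔT/ΣR = (379 K − 283.5 K)/2.146 = 44.50 W/m
From the inner boundary to the cellular glass/polyurethane foam interface, ΣR_partial = 0.7747 m·K/W.
T_interface = T_in − Q'·ΣR_partial = 379 K − (44.50)(0.7747) = 344.5 K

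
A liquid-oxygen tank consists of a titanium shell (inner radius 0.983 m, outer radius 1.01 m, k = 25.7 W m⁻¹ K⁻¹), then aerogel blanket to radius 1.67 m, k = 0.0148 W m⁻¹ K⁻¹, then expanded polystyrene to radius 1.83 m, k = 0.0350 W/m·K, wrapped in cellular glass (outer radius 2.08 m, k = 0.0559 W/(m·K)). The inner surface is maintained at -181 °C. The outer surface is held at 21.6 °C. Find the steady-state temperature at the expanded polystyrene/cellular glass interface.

Series thermal resistances, inner to outer:
  R_titanium = (1/0.983 − 1/1.01)/(4πk) = 0.02719/(4π·25.7) = 8.421×10^-5 K/W
  R_aerogel blanket = (1/1.01 − 1/1.67)/(4πk) = 0.3913/(4π·0.0148) = 2.104 K/W
  R_expanded polystyrene = (1/1.67 − 1/1.83)/(4πk) = 0.05235/(4π·0.0350) = 0.1190 K/W
  R_cellular glass = (1/1.83 − 1/2.08)/(4πk) = 0.06568/(4π·0.0559) = 0.09350 K/W
ΣR = 8.421×10^-5 + 2.104 + 0.1190 + 0.09350 = 2.317 K/W
Q = ΔT/ΣR = (-181 °C − 21.6 °C)/2.317 = -87.44 W
From the inner boundary to the expanded polystyrene/cellular glass interface, ΣR_partial = 2.223 K/W.
T_interface = T_in − Q·ΣR_partial = -181 °C − (-87.44)(2.223) = 13.4 °C

T = 13.4 °C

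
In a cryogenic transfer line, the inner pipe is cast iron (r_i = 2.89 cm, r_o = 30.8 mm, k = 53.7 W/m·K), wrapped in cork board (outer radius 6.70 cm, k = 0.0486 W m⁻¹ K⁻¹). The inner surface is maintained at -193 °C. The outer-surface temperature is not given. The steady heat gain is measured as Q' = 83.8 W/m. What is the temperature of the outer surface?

T_out = 20.3 °C

Sum the resistances:
  R'_cast iron = ln(0.0308/0.0289)/(2πk) = 0.06367/(2π·53.7) = 1.887×10^-4 m·K/W
  R'_cork board = ln(0.0670/0.0308)/(2πk) = 0.7772/(2π·0.0486) = 2.545 m·K/W
ΣR = 2.545 m·K/W
ΔT = Q'·ΣR = 83.8 × 2.545 = 213.3 K
Heat flows inward, so T_out = T_in + ΔT = -193 + 213.3 = 20.3 °C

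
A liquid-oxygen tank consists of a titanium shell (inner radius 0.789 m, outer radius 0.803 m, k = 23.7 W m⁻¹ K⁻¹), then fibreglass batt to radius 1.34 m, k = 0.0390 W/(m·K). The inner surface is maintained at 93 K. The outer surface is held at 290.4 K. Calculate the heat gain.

Q = 194 W

Resistance network (inner→outer):
  R_titanium = (1/0.789 − 1/0.803)/(4πk) = 0.02210/(4π·23.7) = 7.420×10^-5 K/W
  R_fibreglass batt = (1/0.803 − 1/1.34)/(4πk) = 0.4991/(4π·0.0390) = 1.018 K/W
ΣR = 7.420×10^-5 + 1.018 = 1.018 K/W
Q = ΔT/ΣR = (93 K − 290.4 K)/1.018 = -194 W
(Negative Q ⇒ heat flows inward; heat gain = 194 W.)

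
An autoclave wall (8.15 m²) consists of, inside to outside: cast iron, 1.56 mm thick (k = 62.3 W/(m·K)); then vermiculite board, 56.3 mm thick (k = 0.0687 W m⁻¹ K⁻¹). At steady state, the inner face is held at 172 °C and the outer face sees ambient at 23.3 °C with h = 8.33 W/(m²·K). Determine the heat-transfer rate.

Series thermal resistances, inner to outer:
  R_cast iron = L/(kA) = 0.00156/(62.3·8.15) = 3.072×10^-6 K/W
  R_vermiculite board = L/(kA) = 0.0563/(0.0687·8.15) = 0.1006 K/W
  R_conv,out = 1/(hA) = 1/(8.33·8.15) = 0.01473 K/W
ΣR = 3.072×10^-6 + 0.1006 + 0.01473 = 0.1153 K/W
Q = ΔT/ΣR = (172 °C − 23.3 °C)/0.1153 = 1290 W

Q = 1290 W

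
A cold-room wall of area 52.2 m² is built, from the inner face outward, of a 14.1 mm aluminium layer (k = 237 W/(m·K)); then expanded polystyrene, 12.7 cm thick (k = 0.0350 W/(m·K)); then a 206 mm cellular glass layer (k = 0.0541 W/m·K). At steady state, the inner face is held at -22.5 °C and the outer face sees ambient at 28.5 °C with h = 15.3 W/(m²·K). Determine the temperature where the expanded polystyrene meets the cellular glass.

Treat each layer as a resistance in series:
  R_aluminium = L/(kA) = 0.0141/(237·52.2) = 1.140×10^-6 K/W
  R_expanded polystyrene = L/(kA) = 0.127/(0.0350·52.2) = 0.06951 K/W
  R_cellular glass = L/(kA) = 0.206/(0.0541·52.2) = 0.07295 K/W
  R_conv,out = 1/(hA) = 1/(15.3·52.2) = 0.001252 K/W
ΣR = 1.140×10^-6 + 0.06951 + 0.07295 + 0.001252 = 0.1437 K/W
Q = ΔT/ΣR = (-22.5 °C − 28.5 °C)/0.1437 = -354.9 W
From the inner boundary to the expanded polystyrene/cellular glass interface, ΣR_partial = 0.06951 K/W.
T_interface = T_in − Q·ΣR_partial = -22.5 °C − (-354.9)(0.06951) = 2.17 °C

T = 2.17 °C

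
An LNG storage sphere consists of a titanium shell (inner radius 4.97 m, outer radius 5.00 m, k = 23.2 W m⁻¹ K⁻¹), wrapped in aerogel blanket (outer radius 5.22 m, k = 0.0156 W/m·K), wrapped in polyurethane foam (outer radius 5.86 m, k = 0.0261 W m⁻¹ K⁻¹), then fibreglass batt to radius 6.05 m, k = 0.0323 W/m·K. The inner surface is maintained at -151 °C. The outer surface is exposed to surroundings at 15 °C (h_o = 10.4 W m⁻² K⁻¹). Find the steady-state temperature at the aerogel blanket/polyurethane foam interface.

T = -91.6 °C

Series thermal resistances, inner to outer:
  R_titanium = (1/4.97 − 1/5.00)/(4πk) = 0.001207/(4π·23.2) = 4.141×10^-6 K/W
  R_aerogel blanket = (1/5.00 − 1/5.22)/(4πk) = 0.008429/(4π·0.0156) = 0.04300 K/W
  R_polyurethane foam = (1/5.22 − 1/5.86)/(4πk) = 0.02092/(4π·0.0261) = 0.06379 K/W
  R_fibreglass batt = (1/5.86 − 1/6.05)/(4πk) = 0.005359/(4π·0.0323) = 0.01320 K/W
  R_conv,out = 1/(4πr²h) = 1/(4π·6.05²·10.4) = 2.090×10^-4 K/W
ΣR = 4.141×10^-6 + 0.04300 + 0.06379 + 0.01320 + 2.090×10^-4 = 0.1202 K/W
Q = ΔT/ΣR = (-151 °C − 15 °C)/0.1202 = -1381 W
From the inner boundary to the aerogel blanket/polyurethane foam interface, ΣR_partial = 0.04300 K/W.
T_interface = T_in − Q·ΣR_partial = -151 °C − (-1381)(0.04300) = -91.6 °C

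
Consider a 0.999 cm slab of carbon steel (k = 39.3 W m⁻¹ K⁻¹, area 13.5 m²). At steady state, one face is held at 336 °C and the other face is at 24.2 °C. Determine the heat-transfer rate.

Q = 16600 kW

Q = kA·ΔT/L = 39.3 × 13.5 × |336 °C − 24.2 °C| / 0.00999 = 1.66×10^7 W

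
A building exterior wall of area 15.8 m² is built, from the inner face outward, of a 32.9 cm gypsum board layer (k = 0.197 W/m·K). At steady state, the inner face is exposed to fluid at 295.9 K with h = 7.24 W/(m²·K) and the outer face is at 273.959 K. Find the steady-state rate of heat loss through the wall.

Resistance network (inner→outer):
  R_conv,in = 1/(hA) = 1/(7.24·15.8) = 0.008742 K/W
  R_gypsum board = L/(kA) = 0.329/(0.197·15.8) = 0.1057 K/W
ΣR = 0.008742 + 0.1057 = 0.1144 K/W
Q = ΔT/ΣR = (295.9 K − 273.959 K)/0.1144 = 192 W

Q = 192 W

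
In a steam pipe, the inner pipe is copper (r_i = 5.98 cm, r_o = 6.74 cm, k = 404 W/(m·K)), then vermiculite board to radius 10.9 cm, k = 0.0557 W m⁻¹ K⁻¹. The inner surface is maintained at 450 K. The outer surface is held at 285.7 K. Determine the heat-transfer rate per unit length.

Series thermal resistances, inner to outer:
  R'_copper = ln(0.0674/0.0598)/(2πk) = 0.1196/(2π·404) = 4.713×10^-5 m·K/W
  R'_vermiculite board = ln(0.109/0.0674)/(2πk) = 0.4807/(2π·0.0557) = 1.374 m·K/W
ΣR = 4.713×10^-5 + 1.374 = 1.374 m·K/W
Q' = ΔT/ΣR = (450 K − 285.7 K)/1.374 = 120 W/m

Q' = 120 W/m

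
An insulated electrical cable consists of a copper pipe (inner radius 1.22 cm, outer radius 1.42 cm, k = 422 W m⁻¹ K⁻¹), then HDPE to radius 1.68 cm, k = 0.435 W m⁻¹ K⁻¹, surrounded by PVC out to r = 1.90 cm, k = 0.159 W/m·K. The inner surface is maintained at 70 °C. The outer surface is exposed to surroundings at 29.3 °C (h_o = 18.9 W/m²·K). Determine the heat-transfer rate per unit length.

Q' = 64.8 W/m

Treat each layer as a resistance in series:
  R'_copper = ln(0.0142/0.0122)/(2πk) = 0.1518/(2π·422) = 5.725×10^-5 m·K/W
  R'_HDPE = ln(0.0168/0.0142)/(2πk) = 0.1681/(2π·0.435) = 0.06152 m·K/W
  R'_PVC = ln(0.0190/0.0168)/(2πk) = 0.1231/(2π·0.159) = 0.1232 m·K/W
  R'_conv,out = 1/(2πr h) = 1/(2π·0.0190·18.9) = 0.4432 m·K/W
ΣR = 5.725×10^-5 + 0.06152 + 0.1232 + 0.4432 = 0.6280 m·K/W
Q' = ΔT/ΣR = (70 °C − 29.3 °C)/0.6280 = 64.8 W/m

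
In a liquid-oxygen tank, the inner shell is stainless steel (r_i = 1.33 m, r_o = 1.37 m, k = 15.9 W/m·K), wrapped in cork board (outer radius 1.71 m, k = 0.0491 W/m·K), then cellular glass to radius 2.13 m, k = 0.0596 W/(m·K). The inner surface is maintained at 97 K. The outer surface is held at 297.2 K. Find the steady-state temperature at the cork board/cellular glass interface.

Resistance network (inner→outer):
  R_stainless steel = (1/1.33 − 1/1.37)/(4πk) = 0.02195/(4π·15.9) = 1.099×10^-4 K/W
  R_cork board = (1/1.37 − 1/1.71)/(4πk) = 0.1451/(4π·0.0491) = 0.2352 K/W
  R_cellular glass = (1/1.71 − 1/2.13)/(4πk) = 0.1153/(4π·0.0596) = 0.1540 K/W
ΣR = 1.099×10^-4 + 0.2352 + 0.1540 = 0.3893 K/W
Q = ΔT/ΣR = (97 K − 297.2 K)/0.3893 = -514.3 W
From the inner boundary to the cork board/cellular glass interface, ΣR_partial = 0.2353 K/W.
T_interface = T_in − Q·ΣR_partial = 97 K − (-514.3)(0.2353) = 218.0 K

T = 218.0 K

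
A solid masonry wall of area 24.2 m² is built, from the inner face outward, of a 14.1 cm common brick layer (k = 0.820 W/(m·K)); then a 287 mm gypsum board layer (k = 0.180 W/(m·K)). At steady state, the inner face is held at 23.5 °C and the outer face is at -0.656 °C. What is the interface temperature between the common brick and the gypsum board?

T = 21.1 °C

Treat each layer as a resistance in series:
  R_common brick = L/(kA) = 0.141/(0.820·24.2) = 0.007105 K/W
  R_gypsum board = L/(kA) = 0.287/(0.180·24.2) = 0.06589 K/W
ΣR = 0.007105 + 0.06589 = 0.07300 K/W
Q = ΔT/ΣR = (23.5 °C − -0.656 °C)/0.07300 = 330.9 W
From the inner boundary to the common brick/gypsum board interface, ΣR_partial = 0.007105 K/W.
T_interface = T_in − Q·ΣR_partial = 23.5 °C − (330.9)(0.007105) = 21.1 °C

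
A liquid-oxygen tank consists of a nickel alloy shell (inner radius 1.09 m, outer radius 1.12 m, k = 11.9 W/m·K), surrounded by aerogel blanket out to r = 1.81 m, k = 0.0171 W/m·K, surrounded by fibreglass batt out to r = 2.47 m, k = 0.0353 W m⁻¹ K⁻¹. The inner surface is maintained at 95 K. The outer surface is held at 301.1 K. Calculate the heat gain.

Resistance network (inner→outer):
  R_nickel alloy = (1/1.09 − 1/1.12)/(4πk) = 0.02457/(4π·11.9) = 1.643×10^-4 K/W
  R_aerogel blanket = (1/1.12 − 1/1.81)/(4πk) = 0.3404/(4π·0.0171) = 1.584 K/W
  R_fibreglass batt = (1/1.81 − 1/2.47)/(4πk) = 0.1476/(4π·0.0353) = 0.3328 K/W
ΣR = 1.643×10^-4 + 1.584 + 0.3328 = 1.917 K/W
Q = ΔT/ΣR = (95 K − 301.1 K)/1.917 = -108 W
(Negative Q ⇒ heat flows inward; heat gain = 108 W.)

Q = 108 W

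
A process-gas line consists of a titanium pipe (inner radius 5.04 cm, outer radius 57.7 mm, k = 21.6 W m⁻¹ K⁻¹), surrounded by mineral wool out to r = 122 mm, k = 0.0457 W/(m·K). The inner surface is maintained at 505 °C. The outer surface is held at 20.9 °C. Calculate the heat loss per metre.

Q' = 186 W/m

Series thermal resistances, inner to outer:
  R'_titanium = ln(0.0577/0.0504)/(2πk) = 0.1353/(2π·21.6) = 9.967×10^-4 m·K/W
  R'_mineral wool = ln(0.122/0.0577)/(2πk) = 0.7488/(2π·0.0457) = 2.608 m·K/W
ΣR = 9.967×10^-4 + 2.608 = 2.609 m·K/W
Q' = ΔT/ΣR = (505 °C − 20.9 °C)/2.609 = 186 W/m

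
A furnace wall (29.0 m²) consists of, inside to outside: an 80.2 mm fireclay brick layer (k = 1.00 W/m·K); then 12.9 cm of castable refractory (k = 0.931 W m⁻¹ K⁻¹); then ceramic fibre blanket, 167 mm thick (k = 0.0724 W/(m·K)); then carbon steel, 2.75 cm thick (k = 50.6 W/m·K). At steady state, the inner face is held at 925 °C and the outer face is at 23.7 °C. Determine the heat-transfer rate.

Series thermal resistances, inner to outer:
  R_fireclay brick = L/(kA) = 0.0802/(1.00·29.0) = 0.002766 K/W
  R_castable refractory = L/(kA) = 0.129/(0.931·29.0) = 0.004778 K/W
  R_ceramic fibre blanket = L/(kA) = 0.167/(0.0724·29.0) = 0.07954 K/W
  R_carbon steel = L/(kA) = 0.0275/(50.6·29.0) = 1.874×10^-5 K/W
ΣR = 0.002766 + 0.004778 + 0.07954 + 1.874×10^-5 = 0.08710 K/W
Q = ΔT/ΣR = (925 °C − 23.7 °C)/0.08710 = 10300 W

Q = 10.3 kW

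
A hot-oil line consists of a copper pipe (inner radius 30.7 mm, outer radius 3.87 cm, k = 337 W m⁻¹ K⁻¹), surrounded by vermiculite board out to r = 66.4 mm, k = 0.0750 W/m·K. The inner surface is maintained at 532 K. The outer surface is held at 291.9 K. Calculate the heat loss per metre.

Resistance network (inner→outer):
  R'_copper = ln(0.0387/0.0307)/(2πk) = 0.2316/(2π·337) = 1.094×10^-4 m·K/W
  R'_vermiculite board = ln(0.0664/0.0387)/(2πk) = 0.5399/(2π·0.0750) = 1.146 m·K/W
ΣR = 1.094×10^-4 + 1.146 = 1.146 m·K/W
Q' = ΔT/ΣR = (532 K − 291.9 K)/1.146 = 210 W/m

Q' = 210 W/m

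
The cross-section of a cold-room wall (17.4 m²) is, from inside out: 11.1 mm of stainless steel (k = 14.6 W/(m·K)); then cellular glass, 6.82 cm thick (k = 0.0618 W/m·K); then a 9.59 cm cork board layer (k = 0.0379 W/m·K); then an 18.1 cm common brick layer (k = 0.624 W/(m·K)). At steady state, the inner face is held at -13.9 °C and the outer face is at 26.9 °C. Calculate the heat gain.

Q = 181 W

Resistance network (inner→outer):
  R_stainless steel = L/(kA) = 0.0111/(14.6·17.4) = 4.369×10^-5 K/W
  R_cellular glass = L/(kA) = 0.0682/(0.0618·17.4) = 0.06342 K/W
  R_cork board = L/(kA) = 0.0959/(0.0379·17.4) = 0.1454 K/W
  R_common brick = L/(kA) = 0.181/(0.624·17.4) = 0.01667 K/W
ΣR = 4.369×10^-5 + 0.06342 + 0.1454 + 0.01667 = 0.2255 K/W
Q = ΔT/ΣR = (-13.9 °C − 26.9 °C)/0.2255 = -181 W
(Negative Q ⇒ heat flows inward; heat gain = 181 W.)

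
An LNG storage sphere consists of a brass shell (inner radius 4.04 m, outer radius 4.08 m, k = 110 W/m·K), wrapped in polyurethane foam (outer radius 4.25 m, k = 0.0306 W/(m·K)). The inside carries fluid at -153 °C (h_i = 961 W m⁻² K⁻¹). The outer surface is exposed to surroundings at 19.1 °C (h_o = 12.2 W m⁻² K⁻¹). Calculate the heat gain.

Treat each layer as a resistance in series:
  R_conv,in = 1/(4πr²h) = 1/(4π·4.04²·961) = 5.073×10^-6 K/W
  R_brass = (1/4.04 − 1/4.08)/(4πk) = 0.002427/(4π·110) = 1.756×10^-6 K/W
  R_polyurethane foam = (1/4.08 − 1/4.25)/(4πk) = 0.009804/(4π·0.0306) = 0.02550 K/W
  R_conv,out = 1/(4πr²h) = 1/(4π·4.25²·12.2) = 3.611×10^-4 K/W
ΣR = 5.073×10^-6 + 1.756×10^-6 + 0.02550 + 3.611×10^-4 = 0.02587 K/W
Q = ΔT/ΣR = (-153 °C − 19.1 °C)/0.02587 = -6650 W
(Negative Q ⇒ heat flows inward; heat gain = 6650 W.)

Q = 6.65 kW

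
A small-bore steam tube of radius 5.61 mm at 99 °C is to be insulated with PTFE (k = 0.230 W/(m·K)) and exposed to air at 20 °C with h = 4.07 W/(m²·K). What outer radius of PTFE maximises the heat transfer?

r_cr = 5.65 cm

For a cylinder, r_cr = k_ins/h = 0.230/4.07 = 0.0565 m = 5.65 cm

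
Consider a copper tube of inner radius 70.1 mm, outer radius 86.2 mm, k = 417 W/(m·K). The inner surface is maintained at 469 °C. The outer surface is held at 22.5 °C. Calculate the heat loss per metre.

Q' = 5660 kW/m

Q' = 2πk·ΔT/ln(r₂/r₁) = 2π × 417 × 446.5 / ln(0.0862/0.0701) = 5.66×10^6 W/m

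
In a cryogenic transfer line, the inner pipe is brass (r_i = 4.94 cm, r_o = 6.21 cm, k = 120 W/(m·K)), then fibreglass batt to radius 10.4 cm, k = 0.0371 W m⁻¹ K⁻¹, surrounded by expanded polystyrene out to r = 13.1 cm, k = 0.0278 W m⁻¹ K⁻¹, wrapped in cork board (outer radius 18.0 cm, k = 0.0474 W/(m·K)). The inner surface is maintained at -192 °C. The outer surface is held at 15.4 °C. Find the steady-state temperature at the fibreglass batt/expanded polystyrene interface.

T = -92.3 °C

Treat each layer as a resistance in series:
  R'_brass = ln(0.0621/0.0494)/(2πk) = 0.2288/(2π·120) = 3.034×10^-4 m·K/W
  R'_fibreglass batt = ln(0.104/0.0621)/(2πk) = 0.5156/(2π·0.0371) = 2.212 m·K/W
  R'_expanded polystyrene = ln(0.131/0.104)/(2πk) = 0.2308/(2π·0.0278) = 1.321 m·K/W
  R'_cork board = ln(0.180/0.131)/(2πk) = 0.3178/(2π·0.0474) = 1.067 m·K/W
ΣR = 3.034×10^-4 + 2.212 + 1.321 + 1.067 = 4.600 m·K/W
Q' = ΔT/ΣR = (-192 °C − 15.4 °C)/4.600 = -45.09 W/m
From the inner boundary to the fibreglass batt/expanded polystyrene interface, ΣR_partial = 2.212 m·K/W.
T_interface = T_in − Q'·ΣR_partial = -192 °C − (-45.09)(2.212) = -92.3 °C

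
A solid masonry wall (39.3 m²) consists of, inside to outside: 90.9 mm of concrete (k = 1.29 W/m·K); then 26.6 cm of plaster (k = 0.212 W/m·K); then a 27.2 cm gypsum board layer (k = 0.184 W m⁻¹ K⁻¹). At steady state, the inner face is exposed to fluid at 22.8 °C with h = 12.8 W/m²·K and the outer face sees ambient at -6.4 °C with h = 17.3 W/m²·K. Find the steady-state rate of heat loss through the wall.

Series thermal resistances, inner to outer:
  R_conv,in = 1/(hA) = 1/(12.8·39.3) = 0.001988 K/W
  R_concrete = L/(kA) = 0.0909/(1.29·39.3) = 0.001793 K/W
  R_plaster = L/(kA) = 0.266/(0.212·39.3) = 0.03193 K/W
  R_gypsum board = L/(kA) = 0.272/(0.184·39.3) = 0.03761 K/W
  R_conv,out = 1/(hA) = 1/(17.3·39.3) = 0.001471 K/W
ΣR = 0.001988 + 0.001793 + 0.03193 + 0.03761 + 0.001471 = 0.07479 K/W
Q = ΔT/ΣR = (22.8 °C − -6.4 °C)/0.07479 = 390 W

Q = 390 W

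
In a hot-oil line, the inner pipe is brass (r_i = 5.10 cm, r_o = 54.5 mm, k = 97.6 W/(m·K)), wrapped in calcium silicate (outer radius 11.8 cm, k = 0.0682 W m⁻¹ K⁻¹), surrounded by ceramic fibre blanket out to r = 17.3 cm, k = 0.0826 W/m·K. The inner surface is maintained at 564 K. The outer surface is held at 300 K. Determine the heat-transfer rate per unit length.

Q' = 104 W/m

Treat each layer as a resistance in series:
  R'_brass = ln(0.0545/0.0510)/(2πk) = 0.06638/(2π·97.6) = 1.082×10^-4 m·K/W
  R'_calcium silicate = ln(0.118/0.0545)/(2πk) = 0.7725/(2π·0.0682) = 1.803 m·K/W
  R'_ceramic fibre blanket = ln(0.173/0.118)/(2πk) = 0.3826/(2π·0.0826) = 0.7372 m·K/W
ΣR = 1.082×10^-4 + 1.803 + 0.7372 = 2.540 m·K/W
Q' = ΔT/ΣR = (564 K − 300 K)/2.540 = 104 W/m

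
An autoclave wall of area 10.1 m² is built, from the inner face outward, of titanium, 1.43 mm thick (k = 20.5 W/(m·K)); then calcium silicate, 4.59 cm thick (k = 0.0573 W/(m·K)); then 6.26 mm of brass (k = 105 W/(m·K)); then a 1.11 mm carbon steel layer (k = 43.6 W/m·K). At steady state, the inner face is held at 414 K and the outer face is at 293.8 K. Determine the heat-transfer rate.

Q = 1520 W

Series thermal resistances, inner to outer:
  R_titanium = L/(kA) = 0.00143/(20.5·10.1) = 6.907×10^-6 K/W
  R_calcium silicate = L/(kA) = 0.0459/(0.0573·10.1) = 0.07931 K/W
  R_brass = L/(kA) = 0.00626/(105·10.1) = 5.903×10^-6 K/W
  R_carbon steel = L/(kA) = 0.00111/(43.6·10.1) = 2.521×10^-6 K/W
ΣR = 6.907×10^-6 + 0.07931 + 5.903×10^-6 + 2.521×10^-6 = 0.07933 K/W
Q = ΔT/ΣR = (414 K − 293.8 K)/0.07933 = 1520 W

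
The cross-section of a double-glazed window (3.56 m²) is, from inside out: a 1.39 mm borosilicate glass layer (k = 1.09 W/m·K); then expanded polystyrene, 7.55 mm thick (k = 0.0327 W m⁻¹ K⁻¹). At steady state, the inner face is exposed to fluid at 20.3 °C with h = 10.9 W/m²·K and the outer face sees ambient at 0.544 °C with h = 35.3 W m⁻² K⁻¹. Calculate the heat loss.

Treat each layer as a resistance in series:
  R_conv,in = 1/(hA) = 1/(10.9·3.56) = 0.02577 K/W
  R_borosilicate glass = L/(kA) = 0.00139/(1.09·3.56) = 3.582×10^-4 K/W
  R_expanded polystyrene = L/(kA) = 0.00755/(0.0327·3.56) = 0.06486 K/W
  R_conv,out = 1/(hA) = 1/(35.3·3.56) = 0.007957 K/W
ΣR = 0.02577 + 3.582×10^-4 + 0.06486 + 0.007957 = 0.09895 K/W
Q = ΔT/ΣR = (20.3 °C − 0.544 °C)/0.09895 = 200 W

Q = 200 W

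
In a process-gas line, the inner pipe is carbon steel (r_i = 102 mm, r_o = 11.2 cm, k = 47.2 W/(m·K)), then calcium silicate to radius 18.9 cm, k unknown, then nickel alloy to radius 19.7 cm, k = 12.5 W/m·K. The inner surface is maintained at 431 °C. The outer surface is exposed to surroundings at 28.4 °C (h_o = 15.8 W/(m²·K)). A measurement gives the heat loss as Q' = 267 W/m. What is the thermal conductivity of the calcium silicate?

ΣR = ΔT/Q' = |431 − 28.4|/267 = 1.508 m·K/W
Known resistances:
  R'_carbon steel = ln(0.112/0.102)/(2πk) = 0.09353/(2π·47.2) = 3.154×10^-4 m·K/W
  R'_nickel alloy = ln(0.197/0.189)/(2πk) = 0.04146/(2π·12.5) = 5.278×10^-4 m·K/W
  R'_conv,out = 1/(2πr h) = 1/(2π·0.197·15.8) = 0.05113 m·K/W
R_calcium silicate = ΣR − ΣR_known = 1.508 − 0.05197 = 1.456 m·K/W
ln(r₂/r₁)/(2πk) = 1.456 ⇒ k = 0.5232/(2π·1.456) = 0.0572 W/m·K

k = 0.0572 W/m·K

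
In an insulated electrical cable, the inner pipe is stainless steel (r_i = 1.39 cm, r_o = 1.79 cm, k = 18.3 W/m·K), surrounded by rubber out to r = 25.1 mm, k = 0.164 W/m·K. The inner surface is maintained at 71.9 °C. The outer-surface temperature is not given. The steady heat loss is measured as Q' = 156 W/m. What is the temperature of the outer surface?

T_out = 20.4 °C

Series resistances:
  R'_stainless steel = ln(0.0179/0.0139)/(2πk) = 0.2529/(2π·18.3) = 0.002200 m·K/W
  R'_rubber = ln(0.0251/0.0179)/(2πk) = 0.3381/(2π·0.164) = 0.3281 m·K/W
ΣR = 0.3303 m·K/W
ΔT = Q'·ΣR = 156 × 0.3303 = 51.53 K
Heat flows outward, so T_out = T_in − ΔT = 71.9 − 51.53 = 20.4 °C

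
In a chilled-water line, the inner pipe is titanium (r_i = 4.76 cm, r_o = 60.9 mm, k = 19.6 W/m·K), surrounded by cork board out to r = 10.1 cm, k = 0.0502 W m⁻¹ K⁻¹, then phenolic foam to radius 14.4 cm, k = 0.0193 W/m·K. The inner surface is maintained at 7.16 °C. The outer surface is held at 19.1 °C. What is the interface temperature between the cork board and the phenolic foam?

T = 11.4 °C

Series thermal resistances, inner to outer:
  R'_titanium = ln(0.0609/0.0476)/(2πk) = 0.2464/(2π·19.6) = 0.002001 m·K/W
  R'_cork board = ln(0.101/0.0609)/(2πk) = 0.5059/(2π·0.0502) = 1.604 m·K/W
  R'_phenolic foam = ln(0.144/0.101)/(2πk) = 0.3547/(2π·0.0193) = 2.925 m·K/W
ΣR = 0.002001 + 1.604 + 2.925 = 4.531 m·K/W
Q' = ΔT/ΣR = (7.16 °C − 19.1 °C)/4.531 = -2.635 W/m
From the inner boundary to the cork board/phenolic foam interface, ΣR_partial = 1.606 m·K/W.
T_interface = T_in − Q'·ΣR_partial = 7.16 °C − (-2.635)(1.606) = 11.4 °C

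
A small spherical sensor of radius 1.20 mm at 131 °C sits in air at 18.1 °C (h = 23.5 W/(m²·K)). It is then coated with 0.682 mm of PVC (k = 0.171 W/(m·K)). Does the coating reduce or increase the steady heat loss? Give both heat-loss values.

increases: 0.0480 → 0.103 W

Critical radius for a sphere: r_cr = 2k/h = 0.0146 m = 1.46 cm.
Outer radius after coating: r₂ = 0.00120 + 6.82×10^-4 = 0.001882 m.
Since r₁ < r_cr and r₂ ≤ r_cr, the coating moves toward the maximum at r_cr — heat loss rises.
Bare: R = 1/(4πr₁²h) = 2352 K/W; Q = 112.9/2352 = 0.0480 W.
Coated: R = R_cond + R_conv = 1097 K/W; Q = 112.9/1097 = 0.103 W.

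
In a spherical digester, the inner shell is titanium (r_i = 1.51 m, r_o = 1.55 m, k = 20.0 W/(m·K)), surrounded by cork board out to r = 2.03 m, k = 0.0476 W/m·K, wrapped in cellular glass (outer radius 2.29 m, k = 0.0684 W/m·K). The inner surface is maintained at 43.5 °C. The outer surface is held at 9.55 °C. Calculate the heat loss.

Q = 106 W

Treat each layer as a resistance in series:
  R_titanium = (1/1.51 − 1/1.55)/(4πk) = 0.01709/(4π·20.0) = 6.800×10^-5 K/W
  R_cork board = (1/1.55 − 1/2.03)/(4πk) = 0.1526/(4π·0.0476) = 0.2550 K/W
  R_cellular glass = (1/2.03 − 1/2.29)/(4πk) = 0.05593/(4π·0.0684) = 0.06507 K/W
ΣR = 6.800×10^-5 + 0.2550 + 0.06507 = 0.3201 K/W
Q = ΔT/ΣR = (43.5 °C − 9.55 °C)/0.3201 = 106 W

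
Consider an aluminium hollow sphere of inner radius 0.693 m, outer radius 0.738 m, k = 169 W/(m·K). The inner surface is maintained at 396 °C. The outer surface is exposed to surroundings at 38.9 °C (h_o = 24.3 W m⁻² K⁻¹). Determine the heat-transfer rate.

Q = 59.0 kW

Series thermal resistances, inner to outer:
  R_aluminium = (1/0.693 − 1/0.738)/(4πk) = 0.08799/(4π·169) = 4.143×10^-5 K/W
  R_conv,out = 1/(4πr²h) = 1/(4π·0.738²·24.3) = 0.006013 K/W
ΣR = 4.143×10^-5 + 0.006013 = 0.006054 K/W
Q = ΔT/ΣR = (396 °C − 38.9 °C)/0.006054 = 59000 W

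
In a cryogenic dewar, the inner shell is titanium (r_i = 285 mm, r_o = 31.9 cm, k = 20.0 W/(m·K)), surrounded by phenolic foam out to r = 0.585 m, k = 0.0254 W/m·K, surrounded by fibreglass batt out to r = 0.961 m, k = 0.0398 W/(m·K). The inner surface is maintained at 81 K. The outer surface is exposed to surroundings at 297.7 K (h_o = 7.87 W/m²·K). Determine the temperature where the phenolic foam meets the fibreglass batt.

T = 247.5 K

Resistance network (inner→outer):
  R_titanium = (1/0.285 − 1/0.319)/(4πk) = 0.3740/(4π·20.0) = 0.001488 K/W
  R_phenolic foam = (1/0.319 − 1/0.585)/(4πk) = 1.425/(4π·0.0254) = 4.466 K/W
  R_fibreglass batt = (1/0.585 − 1/0.961)/(4πk) = 0.6688/(4π·0.0398) = 1.337 K/W
  R_conv,out = 1/(4πr²h) = 1/(4π·0.961²·7.87) = 0.01095 K/W
ΣR = 0.001488 + 4.466 + 1.337 + 0.01095 = 5.815 K/W
Q = ΔT/ΣR = (81 K − 297.7 K)/5.815 = -37.27 W
From the inner boundary to the phenolic foam/fibreglass batt interface, ΣR_partial = 4.467 K/W.
T_interface = T_in − Q·ΣR_partial = 81 K − (-37.27)(4.467) = 247.5 K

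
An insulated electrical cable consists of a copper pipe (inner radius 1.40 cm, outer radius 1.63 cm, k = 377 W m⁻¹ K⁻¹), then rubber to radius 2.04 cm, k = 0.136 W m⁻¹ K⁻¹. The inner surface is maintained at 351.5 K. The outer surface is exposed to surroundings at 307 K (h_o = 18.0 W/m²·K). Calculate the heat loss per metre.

Series thermal resistances, inner to outer:
  R'_copper = ln(0.0163/0.0140)/(2πk) = 0.1521/(2π·377) = 6.421×10^-5 m·K/W
  R'_rubber = ln(0.0204/0.0163)/(2πk) = 0.2244/(2π·0.136) = 0.2626 m·K/W
  R'_conv,out = 1/(2πr h) = 1/(2π·0.0204·18.0) = 0.4334 m·K/W
ΣR = 6.421×10^-5 + 0.2626 + 0.4334 = 0.6961 m·K/W
Q' = ΔT/ΣR = (351.5 K − 307 K)/0.6961 = 63.9 W/m

Q' = 63.9 W/m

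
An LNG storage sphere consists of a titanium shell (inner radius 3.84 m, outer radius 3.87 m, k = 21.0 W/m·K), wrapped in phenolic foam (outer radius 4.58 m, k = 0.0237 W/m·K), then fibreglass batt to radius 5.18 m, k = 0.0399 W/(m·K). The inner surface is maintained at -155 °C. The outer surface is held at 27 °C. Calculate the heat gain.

Q = 984 W

Resistance network (inner→outer):
  R_titanium = (1/3.84 − 1/3.87)/(4πk) = 0.002019/(4π·21.0) = 7.650×10^-6 K/W
  R_phenolic foam = (1/3.87 − 1/4.58)/(4πk) = 0.04006/(4π·0.0237) = 0.1345 K/W
  R_fibreglass batt = (1/4.58 − 1/5.18)/(4πk) = 0.02529/(4π·0.0399) = 0.05044 K/W
ΣR = 7.650×10^-6 + 0.1345 + 0.05044 = 0.1849 K/W
Q = ΔT/ΣR = (-155 °C − 27 °C)/0.1849 = -984 W
(Negative Q ⇒ heat flows inward; heat gain = 984 W.)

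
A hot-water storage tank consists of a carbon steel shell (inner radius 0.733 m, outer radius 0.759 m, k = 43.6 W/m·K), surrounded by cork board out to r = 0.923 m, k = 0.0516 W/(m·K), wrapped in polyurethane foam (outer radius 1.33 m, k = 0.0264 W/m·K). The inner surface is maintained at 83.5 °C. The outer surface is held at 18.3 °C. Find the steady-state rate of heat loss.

Q = 47.9 W

Resistance network (inner→outer):
  R_carbon steel = (1/0.733 − 1/0.759)/(4πk) = 0.04673/(4π·43.6) = 8.530×10^-5 K/W
  R_cork board = (1/0.759 − 1/0.923)/(4πk) = 0.2341/(4π·0.0516) = 0.3610 K/W
  R_polyurethane foam = (1/0.923 − 1/1.33)/(4πk) = 0.3315/(4π·0.0264) = 0.9994 K/W
ΣR = 8.530×10^-5 + 0.3610 + 0.9994 = 1.360 K/W
Q = ΔT/ΣR = (83.5 °C − 18.3 °C)/1.360 = 47.9 W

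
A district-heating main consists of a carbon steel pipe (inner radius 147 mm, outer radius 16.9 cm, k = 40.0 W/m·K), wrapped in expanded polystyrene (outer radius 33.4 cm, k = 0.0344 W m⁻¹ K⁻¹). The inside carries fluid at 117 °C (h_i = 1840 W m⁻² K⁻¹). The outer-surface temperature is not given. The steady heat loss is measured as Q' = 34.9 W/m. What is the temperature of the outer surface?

T_out = 7.0 °C

Sum the resistances:
  R'_conv,in = 1/(2πr h) = 1/(2π·0.147·1840) = 5.884×10^-4 m·K/W
  R'_carbon steel = ln(0.169/0.147)/(2πk) = 0.1395/(2π·40.0) = 5.549×10^-4 m·K/W
  R'_expanded polystyrene = ln(0.334/0.169)/(2πk) = 0.6812/(2π·0.0344) = 3.152 m·K/W
ΣR = 3.153 m·K/W
ΔT = Q'·ΣR = 34.9 × 3.153 = 110.0 K
Heat flows outward, so T_out = T_in − ΔT = 117 − 110.0 = 7.0 °C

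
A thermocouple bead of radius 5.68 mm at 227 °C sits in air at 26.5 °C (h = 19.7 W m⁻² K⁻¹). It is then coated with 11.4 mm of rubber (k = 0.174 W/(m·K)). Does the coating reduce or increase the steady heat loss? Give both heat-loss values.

increases: 1.60 → 2.97 W

Critical radius for a sphere: r_cr = 2k/h = 0.0177 m = 1.77 cm.
Outer radius after coating: r₂ = 0.00568 + 0.0114 = 0.01708 m.
Since r₁ < r_cr and r₂ ≤ r_cr, the coating moves toward the maximum at r_cr — heat loss rises.
Bare: R = 1/(4πr₁²h) = 125.2 K/W; Q = 200.5/125.2 = 1.60 W.
Coated: R = R_cond + R_conv = 67.59 K/W; Q = 200.5/67.59 = 2.97 W.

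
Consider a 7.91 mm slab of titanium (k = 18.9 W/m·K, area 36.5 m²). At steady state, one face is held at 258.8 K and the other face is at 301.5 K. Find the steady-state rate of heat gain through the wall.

Q = 3720 kW

Q = kA·ΔT/L = 18.9 × 36.5 × |258.8 K − 301.5 K| / 0.00791 = 3.72×10^6 W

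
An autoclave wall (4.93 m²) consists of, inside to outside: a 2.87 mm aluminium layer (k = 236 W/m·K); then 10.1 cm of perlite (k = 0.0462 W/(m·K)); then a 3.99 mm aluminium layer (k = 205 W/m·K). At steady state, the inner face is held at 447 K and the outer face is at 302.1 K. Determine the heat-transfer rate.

Q = 327 W

Series thermal resistances, inner to outer:
  R_aluminium = L/(kA) = 0.00287/(236·4.93) = 2.467×10^-6 K/W
  R_perlite = L/(kA) = 0.101/(0.0462·4.93) = 0.4434 K/W
  R_aluminium = L/(kA) = 0.00399/(205·4.93) = 3.948×10^-6 K/W
ΣR = 2.467×10^-6 + 0.4434 + 3.948×10^-6 = 0.4434 K/W
Q = ΔT/ΣR = (447 K − 302.1 K)/0.4434 = 327 W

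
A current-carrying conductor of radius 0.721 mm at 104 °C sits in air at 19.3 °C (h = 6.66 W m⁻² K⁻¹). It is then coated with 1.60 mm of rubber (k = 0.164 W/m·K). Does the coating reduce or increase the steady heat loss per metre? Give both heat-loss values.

Critical radius for a cylinder: r_cr = k/h = 0.0246 m = 2.46 cm.
Outer radius after coating: r₂ = 7.21×10^-4 + 0.00160 = 0.002321 m.
Since r₁ < r_cr and r₂ ≤ r_cr, the coating moves toward the maximum at r_cr — heat loss rises.
Bare: R = 1/(2πr₁h) = 33.14 m·K/W; Q = 84.7/33.14 = 2.56 W/m.
Coated: R = R_cond + R_conv = 11.43 m·K/W; Q = 84.7/11.43 = 7.41 W/m.

increases: 2.56 → 7.41 W/m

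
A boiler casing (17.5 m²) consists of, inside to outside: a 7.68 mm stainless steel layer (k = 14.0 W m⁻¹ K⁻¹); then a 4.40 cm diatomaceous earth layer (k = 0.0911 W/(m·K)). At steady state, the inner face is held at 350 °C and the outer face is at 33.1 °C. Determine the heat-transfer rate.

Resistance network (inner→outer):
  R_stainless steel = L/(kA) = 0.00768/(14.0·17.5) = 3.135×10^-5 K/W
  R_diatomaceous earth = L/(kA) = 0.0440/(0.0911·17.5) = 0.02760 K/W
ΣR = 3.135×10^-5 + 0.02760 = 0.02763 K/W
Q = ΔT/ΣR = (350 °C − 33.1 °C)/0.02763 = 11500 W

Q = 11500 W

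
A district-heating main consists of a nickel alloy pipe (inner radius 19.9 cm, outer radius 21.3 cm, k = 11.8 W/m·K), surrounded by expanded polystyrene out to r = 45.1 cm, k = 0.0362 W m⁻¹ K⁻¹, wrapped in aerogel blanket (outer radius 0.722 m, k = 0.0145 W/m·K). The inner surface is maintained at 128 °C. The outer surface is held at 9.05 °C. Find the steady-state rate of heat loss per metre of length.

Q' = 14.1 W/m

Resistance network (inner→outer):
  R'_nickel alloy = ln(0.213/0.199)/(2πk) = 0.06799/(2π·11.8) = 9.170×10^-4 m·K/W
  R'_expanded polystyrene = ln(0.451/0.213)/(2πk) = 0.7502/(2π·0.0362) = 3.298 m·K/W
  R'_aerogel blanket = ln(0.722/0.451)/(2πk) = 0.4706/(2π·0.0145) = 5.165 m·K/W
ΣR = 9.170×10^-4 + 3.298 + 5.165 = 8.464 m·K/W
Q' = ΔT/ΣR = (128 °C − 9.05 °C)/8.464 = 14.1 W/m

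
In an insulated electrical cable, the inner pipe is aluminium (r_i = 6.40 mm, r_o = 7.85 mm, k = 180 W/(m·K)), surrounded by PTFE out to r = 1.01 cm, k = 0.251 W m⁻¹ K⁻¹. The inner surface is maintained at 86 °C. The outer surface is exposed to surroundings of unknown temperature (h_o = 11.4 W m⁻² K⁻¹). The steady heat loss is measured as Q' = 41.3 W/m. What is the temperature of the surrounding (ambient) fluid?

T_out = 22.3 °C

Sum the resistances:
  R'_aluminium = ln(0.00785/0.00640)/(2πk) = 0.2042/(2π·180) = 1.806×10^-4 m·K/W
  R'_PTFE = ln(0.0101/0.00785)/(2πk) = 0.2520/(2π·0.251) = 0.1598 m·K/W
  R'_conv,out = 1/(2πr h) = 1/(2π·0.0101·11.4) = 1.382 m·K/W
ΣR = 1.542 m·K/W
ΔT = Q'·ΣR = 41.3 × 1.542 = 63.68 K
Heat flows outward, so T_out = T_in − ΔT = 86 − 63.68 = 22.3 °C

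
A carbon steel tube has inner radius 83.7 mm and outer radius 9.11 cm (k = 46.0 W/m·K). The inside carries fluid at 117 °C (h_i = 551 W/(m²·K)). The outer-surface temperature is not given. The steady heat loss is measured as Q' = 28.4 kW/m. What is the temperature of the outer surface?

Series resistances:
  R'_conv,in = 1/(2πr h) = 1/(2π·0.0837·551) = 0.003451 m·K/W
  R'_carbon steel = ln(0.0911/0.0837)/(2πk) = 0.08472/(2π·46.0) = 2.931×10^-4 m·K/W
ΣR = 0.003744 m·K/W
ΔT = Q'·ΣR = 28400 × 0.003744 = 106.3 K
Heat flows outward, so T_out = T_in − ΔT = 117 − 106.3 = 10.7 °C

T_out = 10.7 °C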